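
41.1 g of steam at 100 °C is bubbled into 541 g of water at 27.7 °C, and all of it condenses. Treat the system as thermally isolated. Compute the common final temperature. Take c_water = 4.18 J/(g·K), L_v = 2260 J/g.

Net heat exchanged in the isolated system is zero:
steam→water at 100 °C releases m L_v = 41.1×2260 = 92886
  condensed water 100 °C→T: 171.8(T − 100)
  original water: 2261.4(T − 27.7)
2433.2 T = 92886 + 17180 + 62640 = 172706
T ≈ 70.98 °C — below 100 °C, confirming all the steam condensed.

T_f ≈ 71.0 °C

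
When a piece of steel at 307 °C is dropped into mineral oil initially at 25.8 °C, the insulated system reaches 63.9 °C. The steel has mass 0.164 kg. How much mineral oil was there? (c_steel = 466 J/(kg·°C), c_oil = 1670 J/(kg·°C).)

m ≈ 0.292 kg

Taking heat into each body as positive, Σ m c ΔT = 0:
0.164×466×(63.9 − 307) + m×1670×(63.9 − 25.8) = 0
63627 m = 18579
m = 18579/63627 ≈ 0.292 kg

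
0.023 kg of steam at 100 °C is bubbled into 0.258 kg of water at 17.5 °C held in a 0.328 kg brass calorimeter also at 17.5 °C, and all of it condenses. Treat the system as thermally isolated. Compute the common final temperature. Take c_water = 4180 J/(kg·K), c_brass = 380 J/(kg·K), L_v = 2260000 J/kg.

T_f ≈ 63.6 °C

Conservation of energy gives ΣQ = 0:
condense steam: −0.023×2260000 = −51980
  condensed water 100 °C→T: 96.14(T − 100)
  original water: 1078.4(T − 17.5)
  brass cup: 0.328×380×(T − 17.5) = 124.64(T − 17.5)
1299.2 T = 51980 + 9614 + 21054 = 82648
T ≈ 63.61 °C, under the boiling point, so the assumption holds.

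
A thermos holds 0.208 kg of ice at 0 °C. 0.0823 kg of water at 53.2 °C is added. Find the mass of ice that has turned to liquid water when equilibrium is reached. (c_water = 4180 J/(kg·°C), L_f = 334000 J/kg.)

m_melted ≈ 0.0548 kg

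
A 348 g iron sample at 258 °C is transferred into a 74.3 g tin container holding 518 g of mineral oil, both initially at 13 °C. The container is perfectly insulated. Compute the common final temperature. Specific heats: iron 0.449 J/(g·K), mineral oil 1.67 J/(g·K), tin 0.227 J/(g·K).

T_f ≈ 49.9 °C

Net heat exchanged in the isolated system is zero:
348×0.449×(T − 258) + 518×1.67×(T − 13) + 74.3×0.227×(T − 13) = 0
(156.25 + 865.06 + 16.87) T = 156.25×258 + 865.06×13 + 16.87×13
T = 51778 / 1038.2 = 49.9 °C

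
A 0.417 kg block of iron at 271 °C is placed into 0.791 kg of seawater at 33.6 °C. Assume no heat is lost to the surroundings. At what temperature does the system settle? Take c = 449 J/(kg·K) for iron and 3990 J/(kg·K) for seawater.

T_f ≈ 46.9 °C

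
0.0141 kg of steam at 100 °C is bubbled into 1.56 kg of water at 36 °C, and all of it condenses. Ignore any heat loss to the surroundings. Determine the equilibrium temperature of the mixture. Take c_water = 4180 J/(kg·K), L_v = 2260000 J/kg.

T_f ≈ 41.4 °C

Let T be the final temperature. ΣQ_i = 0:
latent heat released on condensation: 0.0141×2260000 = 31866
  condensate cools 100→T: 0.0141×4180×(T − 100) = 58.94(T − 100)
  water warms: 1.56×4180×(T − 36) = 6520.8(T − 36)
6579.7 T = 31866 + 5893.8 + 234749 = 272509
T ≈ 41.42 °C — below 100 °C, confirming all the steam condensed.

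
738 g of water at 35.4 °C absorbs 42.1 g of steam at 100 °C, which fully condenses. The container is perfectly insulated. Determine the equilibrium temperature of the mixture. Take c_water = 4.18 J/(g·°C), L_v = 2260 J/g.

Conservation of energy gives ΣQ = 0:
condense steam: −42.1×2260 = −95146; condensate cools 100→T: 42.1×4.18×(T − 100) = 175.98(T − 100); original water: 3084.8(T − 35.4)
3260.8 T = 95146 + 17598 + 109203 = 221947
T ≈ 68.06 °C, under the boiling point, so the assumption holds.

T_f ≈ 68.1 °C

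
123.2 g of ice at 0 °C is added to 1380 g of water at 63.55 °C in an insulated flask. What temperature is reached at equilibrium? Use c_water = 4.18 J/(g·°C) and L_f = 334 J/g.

Energy conservation, ΣQ = 0:
melt ice: 123.2·334 = 41149; warm the meltwater: 514.98 T; water: 5768.4(T − 63.55)
6283.4 T = 366582 − 41149 = 325433
T ≈ 51.79 °C — above 0 °C, consistent with complete melting.

T_f ≈ 51.8 °C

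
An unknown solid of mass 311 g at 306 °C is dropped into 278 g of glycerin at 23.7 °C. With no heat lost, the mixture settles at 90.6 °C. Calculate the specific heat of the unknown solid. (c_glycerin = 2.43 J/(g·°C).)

c ≈ 0.675 J/(g·°C)

m_s c (T_s − T_f) = m_glycerin c_glycerin (T_f − T_0):
311·c·(306 − 90.6) = 278·2.43·(90.6 − 23.7)
66989 c = 45194  ⇒  c ≈ 0.6746 J/(g·°C)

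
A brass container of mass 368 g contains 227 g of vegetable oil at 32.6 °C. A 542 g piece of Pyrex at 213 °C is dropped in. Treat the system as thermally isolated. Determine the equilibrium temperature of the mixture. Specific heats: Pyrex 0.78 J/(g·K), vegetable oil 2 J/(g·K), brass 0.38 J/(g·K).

T_f ≈ 107.6 °C

T_f = Σ m_i c_i T_i / Σ m_i c_i:
T_f = (422.76·213 + 454·32.6 + 139.84·32.6) / (422.76 + 454 + 139.84)
    = 109407 / 1016.6 ≈ 107.62 °C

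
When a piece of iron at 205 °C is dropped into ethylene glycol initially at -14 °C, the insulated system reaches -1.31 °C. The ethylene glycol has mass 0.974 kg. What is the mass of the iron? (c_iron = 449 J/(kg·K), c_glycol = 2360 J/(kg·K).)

m ≈ 0.315 kg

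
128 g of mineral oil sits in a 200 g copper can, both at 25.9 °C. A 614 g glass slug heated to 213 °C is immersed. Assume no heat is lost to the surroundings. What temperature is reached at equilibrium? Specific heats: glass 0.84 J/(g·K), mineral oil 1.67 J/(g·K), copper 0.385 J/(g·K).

T_f ≈ 145.5 °C

T_f = Σ m_i c_i T_i / Σ m_i c_i:
T_f = (515.76·213 + 213.76·25.9 + 77·25.9) / (515.76 + 213.76 + 77)
    = 117388 / 806.52 ≈ 145.55 °C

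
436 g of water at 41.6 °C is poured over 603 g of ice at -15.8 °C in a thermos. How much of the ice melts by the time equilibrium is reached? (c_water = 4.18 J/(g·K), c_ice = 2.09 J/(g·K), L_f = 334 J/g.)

m_melted ≈ 167 g

Heat available from the water dropping to 0 °C: 436×4.18×41.6 = 75815 J.
Warming the ice to 0 °C takes 603×2.09×15.8 = 19912 J, leaving 55903 J for melting.
Melting all 603 g of ice would need 603×334 = 201402 J.
Since 55903 < 201402 J, not all the ice melts; equilibrium is at 0 °C.
Mass melted = 55903/334 ≈ 167.4 g.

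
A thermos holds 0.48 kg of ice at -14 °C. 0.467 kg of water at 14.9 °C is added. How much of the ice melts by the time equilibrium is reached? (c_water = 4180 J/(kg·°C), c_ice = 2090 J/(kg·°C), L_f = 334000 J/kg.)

m_melted ≈ 0.045 kg

Water can give up m c ΔT = 0.467×4180×14.9 = 29086 J before reaching 0 °C.
Warming the ice to 0 °C takes 0.48×2090×14 = 14045 J, leaving 15041 J for melting.
Melting all 0.48 kg of ice would need 0.48×334000 = 160320 J.
15041 J < 160320 J, so only part of the ice melts and the system sits at 0 °C.
m_melted×334000 = 15041  ⇒  m_melted ≈ 0.04503 kg.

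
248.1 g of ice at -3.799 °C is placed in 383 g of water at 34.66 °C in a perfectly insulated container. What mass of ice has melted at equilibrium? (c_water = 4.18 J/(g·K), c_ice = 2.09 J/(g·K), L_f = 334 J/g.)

Cooling the water to 0 °C releases 383×4.18×34.66 = 55489 J.
Of that, 248.1×2.09×3.799 = 1969.9 J goes to bring the ice to 0 °C, leaving 53519 J.
Fully melting the ice requires m_ice L_f = 248.1×334 = 82865 J.
53519 J < 82865 J, so only part of the ice melts and the system sits at 0 °C.
m_melt = 53519 / L_f = 160.2 g.

m_melted ≈ 160 g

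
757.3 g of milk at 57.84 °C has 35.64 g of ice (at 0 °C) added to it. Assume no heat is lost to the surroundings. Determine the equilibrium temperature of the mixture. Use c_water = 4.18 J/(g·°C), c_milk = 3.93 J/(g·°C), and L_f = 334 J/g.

Energy balance with sensible and latent terms:
fusion: m_ice L_f = 35.64×334 = 11904
  meltwater 0→T: 35.64×4.18×T = 148.98 T
  milk: 2976.2(T − 57.84)
3125.2 T = 172143 − 11904 = 160239
T ≈ 51.27 °C. Since T > 0 °C, the all-ice-melts assumption holds.

T_f ≈ 51.3 °C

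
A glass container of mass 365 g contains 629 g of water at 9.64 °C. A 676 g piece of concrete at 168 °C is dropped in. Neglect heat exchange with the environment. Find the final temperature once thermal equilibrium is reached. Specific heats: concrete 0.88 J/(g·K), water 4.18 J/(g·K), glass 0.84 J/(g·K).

T_f = Σ m_i c_i T_i / Σ m_i c_i:
T_f = (594.88*168 + 2629.2*9.64 + 306.6*9.64) / (594.88 + 2629.2 + 306.6)
    = 128241 / 3530.7 ≈ 36.32 °C

T_f ≈ 36.3 °C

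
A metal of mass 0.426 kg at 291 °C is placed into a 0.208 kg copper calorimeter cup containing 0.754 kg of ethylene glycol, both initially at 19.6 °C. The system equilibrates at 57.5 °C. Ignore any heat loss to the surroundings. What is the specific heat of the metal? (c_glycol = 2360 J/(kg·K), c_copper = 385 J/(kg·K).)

Net heat exchanged in the isolated system is zero:
0.426×c×(57.5 − 291) + 0.754×2360×(57.5 − 19.6) + 0.208×385×(57.5 − 19.6) = 0
-99.47 c = -70476
c = -70476/-99.47 ≈ 708.5 J/(kg·K)

c ≈ 709 J/(kg·K)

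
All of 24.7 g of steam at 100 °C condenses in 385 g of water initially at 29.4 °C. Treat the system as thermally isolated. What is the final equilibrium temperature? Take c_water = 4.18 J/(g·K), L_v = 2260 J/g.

T_f ≈ 66.3 °C

Energy balance with sensible and latent terms:
condense steam: −24.7·2260 = −55822
  condensed water 100 °C→T: 103.25(T − 100)
  original water: 1609.3(T − 29.4)
1712.5 T = 55822 + 10325 + 47313 = 113460
T ≈ 66.25 °C (< 100 °C, so full condensation is consistent).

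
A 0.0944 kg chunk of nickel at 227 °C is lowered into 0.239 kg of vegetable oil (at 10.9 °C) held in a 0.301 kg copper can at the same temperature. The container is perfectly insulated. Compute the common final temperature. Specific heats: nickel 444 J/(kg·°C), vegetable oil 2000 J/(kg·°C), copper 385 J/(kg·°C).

T_f is the heat-capacity-weighted average of the initial temperatures:
T_f = (41.91×227 + 478×10.9 + 115.88×10.9) / (41.91 + 478 + 115.88)
    = 15988 / 635.8 ≈ 25.15 °C

T_f ≈ 25.1 °C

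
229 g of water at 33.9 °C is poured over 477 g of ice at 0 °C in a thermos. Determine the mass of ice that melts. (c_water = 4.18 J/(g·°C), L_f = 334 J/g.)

Heat available from the water dropping to 0 °C: 229×4.18×33.9 = 32450 J.
Fully melting the ice requires m_ice L_f = 477×334 = 159318 J.
Since 32450 < 159318 J, not all the ice melts; equilibrium is at 0 °C.
Mass melted = 32450/334 ≈ 97.15 g.

m_melted ≈ 97.2 g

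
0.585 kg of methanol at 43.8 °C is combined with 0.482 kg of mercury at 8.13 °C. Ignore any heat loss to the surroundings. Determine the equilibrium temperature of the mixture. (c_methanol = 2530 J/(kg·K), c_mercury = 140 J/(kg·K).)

T_f ≈ 42.2 °C

Setting the total heat transfer to zero:
0.585×2530×(T − 43.8) + 0.482×140×(T − 8.13) = 0
1480(T − 43.8) + 67.48(T − 8.13) = 0
1547.5 T = 65375
T = 65375/1547.5 ≈ 42.24 °C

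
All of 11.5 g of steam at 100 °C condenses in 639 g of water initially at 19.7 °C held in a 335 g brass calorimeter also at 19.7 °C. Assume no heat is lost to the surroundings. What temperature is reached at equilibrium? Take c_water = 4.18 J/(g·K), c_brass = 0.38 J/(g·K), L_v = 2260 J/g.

Sum of m c ΔT and latent-heat terms is zero:
steam→water at 100 °C releases m L_v = 11.5·2260 = 25990; condensate cools 100→T: 11.5·4.18·(T − 100) = 48.07(T − 100); water warms: 639·4.18·(T − 19.7) = 2671(T − 19.7); cup: 127.3(T − 19.7)
2846.4 T = 25990 + 4807 + 55127 = 85924
T ≈ 30.19 °C — below 100 °C, confirming all the steam condensed.

T_f ≈ 30.2 °C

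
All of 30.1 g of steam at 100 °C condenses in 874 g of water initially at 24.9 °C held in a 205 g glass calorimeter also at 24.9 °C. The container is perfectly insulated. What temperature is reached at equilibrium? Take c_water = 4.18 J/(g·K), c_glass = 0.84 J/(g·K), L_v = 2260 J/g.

T_f ≈ 44.5 °C

Energy conservation, ΣQ = 0:
condense steam: −30.1×2260 = −68026
  condensed water 100 °C→T: 125.82(T − 100)
  water warms: 874×4.18×(T − 24.9) = 3653.3(T − 24.9)
  cup: 172.2(T − 24.9)
3951.3 T = 68026 + 12582 + 95255 = 175863
T ≈ 44.51 °C (< 100 °C, so full condensation is consistent).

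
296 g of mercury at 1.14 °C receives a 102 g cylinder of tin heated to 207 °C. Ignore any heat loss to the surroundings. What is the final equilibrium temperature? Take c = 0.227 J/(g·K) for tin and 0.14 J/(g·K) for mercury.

T_f ≈ 74.9 °C

Heat lost by the tin equals heat gained by the mercury:
102×0.227×(207 − T) = 296×0.14×(T − 1.14)
23.15(207 − T) = 41.44(T − 1.14)
64.59 T = 4840.1  ⇒  T ≈ 74.93 °C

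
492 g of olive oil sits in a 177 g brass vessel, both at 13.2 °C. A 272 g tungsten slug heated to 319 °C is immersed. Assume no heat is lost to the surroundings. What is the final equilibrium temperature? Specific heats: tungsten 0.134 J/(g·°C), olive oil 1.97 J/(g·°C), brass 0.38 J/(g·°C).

Conservation of energy gives ΣQ = 0:
272×0.134×(T − 319) + 492×1.97×(T − 13.2) + 177×0.38×(T − 13.2) = 0
1072.9 T = 25309
T = 25309 / 1072.9 = 23.6 °C

T_f ≈ 23.6 °C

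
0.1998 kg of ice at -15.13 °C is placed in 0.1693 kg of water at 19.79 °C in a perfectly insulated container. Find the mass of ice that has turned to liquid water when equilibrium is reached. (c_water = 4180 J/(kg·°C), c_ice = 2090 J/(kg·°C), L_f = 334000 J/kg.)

m_melted ≈ 0.023 kg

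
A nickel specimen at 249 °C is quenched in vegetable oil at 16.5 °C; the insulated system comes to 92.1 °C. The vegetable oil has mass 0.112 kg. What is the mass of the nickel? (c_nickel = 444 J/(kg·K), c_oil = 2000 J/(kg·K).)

m ≈ 0.243 kg

Heat lost by the nickel = heat gained by the oil:
m·444·(249 − 92.1) = 0.112·2000·(92.1 − 16.5)
69664 m = 16934  ⇒  m ≈ 0.2431 kg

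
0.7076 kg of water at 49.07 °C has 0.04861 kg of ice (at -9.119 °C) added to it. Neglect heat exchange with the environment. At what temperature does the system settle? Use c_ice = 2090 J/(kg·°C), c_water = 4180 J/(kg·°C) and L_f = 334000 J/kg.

Net heat exchanged in the isolated system is zero:
ice -9.119→0 °C: 0.04861×2090×9.119 = 926.44
  latent heat to melt: 0.04861×334000 = 16236
  warm the meltwater: 203.19 T
  water cools: 0.7076×4180×(T − 49.07) = 2957.8(T − 49.07)
3161 T = 145138 − 17162 = 127975
T ≈ 40.49 °C. Since T > 0 °C, the all-ice-melts assumption holds.

T_f ≈ 40.5 °C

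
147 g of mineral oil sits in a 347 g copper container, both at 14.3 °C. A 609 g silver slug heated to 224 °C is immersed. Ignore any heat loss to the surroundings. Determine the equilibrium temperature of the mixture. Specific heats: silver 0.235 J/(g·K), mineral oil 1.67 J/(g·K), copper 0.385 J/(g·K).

T_f ≈ 71.8 °C

T_f is the heat-capacity-weighted average of the initial temperatures:
T_f = (143.11·224 + 245.49·14.3 + 133.59·14.3) / (143.11 + 245.49 + 133.59)
    = 37479 / 522.2 ≈ 71.77 °C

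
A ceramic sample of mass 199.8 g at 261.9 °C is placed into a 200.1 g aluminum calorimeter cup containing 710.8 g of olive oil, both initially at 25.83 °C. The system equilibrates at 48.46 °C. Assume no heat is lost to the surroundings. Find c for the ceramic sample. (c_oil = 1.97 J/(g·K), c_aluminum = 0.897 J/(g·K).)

c ≈ 0.838 J/(g·K)

Setting the total heat transfer to zero:
199.8×c×(48.46 − 261.9) + 710.8×1.97×(48.46 − 25.83) + 200.1×0.897×(48.46 − 25.83) = 0
-42645 c = -35750
c = -35750/-42645 ≈ 0.8383 J/(g·K)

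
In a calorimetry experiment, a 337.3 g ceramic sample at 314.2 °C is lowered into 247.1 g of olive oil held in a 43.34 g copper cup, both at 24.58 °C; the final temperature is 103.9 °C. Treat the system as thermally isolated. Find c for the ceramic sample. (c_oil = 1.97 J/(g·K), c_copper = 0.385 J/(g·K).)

Energy conservation, ΣQ = 0:
337.3×c×(103.9 − 314.2) + 247.1×1.97×(103.9 − 24.58) + 43.34×0.385×(103.9 − 24.58) = 0
-70934 c = -39935
c = -39935/-70934 ≈ 0.563 J/(g·K)

c ≈ 0.563 J/(g·K)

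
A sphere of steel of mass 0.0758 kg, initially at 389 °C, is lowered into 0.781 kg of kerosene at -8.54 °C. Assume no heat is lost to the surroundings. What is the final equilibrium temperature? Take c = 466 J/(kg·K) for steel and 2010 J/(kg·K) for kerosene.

Let T be the final temperature. ΣQ_i = 0:
0.0758·466·(T − 389) + 0.781·2010·(T − (-8.54)) = 0
35.32(T − 389) + 1569.8(T − (-8.54)) = 0
(35.32 + 1569.8) T = 35.32·389 + 1569.8·(-8.54)
T = 334.39 / 1605.1 = 0.208 °C

T_f ≈ 0.2 °C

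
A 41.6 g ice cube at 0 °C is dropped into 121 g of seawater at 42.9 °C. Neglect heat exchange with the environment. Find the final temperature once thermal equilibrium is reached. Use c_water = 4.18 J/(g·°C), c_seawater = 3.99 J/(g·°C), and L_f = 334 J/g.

Sum of m c ΔT and latent-heat terms is zero:
melt ice: 41.6·334 = 13894
  meltwater 0→T: 41.6·4.18·T = 173.89 T
  seawater cools: 121·3.99·(T − 42.9) = 482.79(T − 42.9)
656.68 T = 20712 − 13894 = 6817.3
T ≈ 10.38 °C — above 0 °C, consistent with complete melting.

T_f ≈ 10.4 °C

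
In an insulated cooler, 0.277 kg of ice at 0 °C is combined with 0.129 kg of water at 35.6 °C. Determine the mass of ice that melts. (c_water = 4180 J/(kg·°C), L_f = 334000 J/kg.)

m_melted ≈ 0.0575 kg

Heat available from the water dropping to 0 °C: 0.129×4180×35.6 = 19196 J.
Fully melting the ice requires m_ice L_f = 0.277×334000 = 92518 J.
19196 J < 92518 J, so only part of the ice melts and the system sits at 0 °C.
m_melt = 19196 / L_f = 0.05747 kg.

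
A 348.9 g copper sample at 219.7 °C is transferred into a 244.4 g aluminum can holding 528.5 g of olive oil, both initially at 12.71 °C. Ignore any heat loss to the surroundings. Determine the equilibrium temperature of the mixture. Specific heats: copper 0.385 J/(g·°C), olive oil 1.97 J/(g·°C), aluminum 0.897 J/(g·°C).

Conservation of energy gives ΣQ = 0:
348.9*0.385*(T − 219.7) + 528.5*1.97*(T − 12.71) + 244.4*0.897*(T − 12.71) = 0
134.33(T − 219.7) + 1041.1(T − 12.71) + 219.23(T − 12.71) = 0
(134.33 + 1041.1 + 219.23) T = 134.33*219.7 + 1041.1*12.71 + 219.23*12.71
T = 45531 / 1394.7 = 32.6 °C

T_f ≈ 32.6 °C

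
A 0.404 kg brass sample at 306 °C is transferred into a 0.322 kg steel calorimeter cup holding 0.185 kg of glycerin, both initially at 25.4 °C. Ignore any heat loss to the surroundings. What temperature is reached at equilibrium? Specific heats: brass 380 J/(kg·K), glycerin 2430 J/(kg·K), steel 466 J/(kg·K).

Conservation of energy gives ΣQ = 0:
0.404*380*(T − 306) + 0.185*2430*(T − 25.4) + 0.322*466*(T − 25.4) = 0
153.52(T − 306) + 449.55(T − 25.4) + 150.05(T − 25.4) = 0
753.12 T = 62207
T ≈ 82.60 °C

T_f ≈ 82.6 °C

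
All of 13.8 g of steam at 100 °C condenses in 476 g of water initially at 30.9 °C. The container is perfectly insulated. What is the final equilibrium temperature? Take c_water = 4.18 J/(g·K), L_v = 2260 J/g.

T_f ≈ 48.1 °C

Net heat exchanged in the isolated system is zero:
condense steam: −13.8×2260 = −31188
  condensate cools 100→T: 13.8×4.18×(T − 100) = 57.68(T − 100)
  original water: 1989.7(T − 30.9)
2047.4 T = 31188 + 5768.4 + 61481 = 98438
T ≈ 48.08 °C — below 100 °C, confirming all the steam condensed.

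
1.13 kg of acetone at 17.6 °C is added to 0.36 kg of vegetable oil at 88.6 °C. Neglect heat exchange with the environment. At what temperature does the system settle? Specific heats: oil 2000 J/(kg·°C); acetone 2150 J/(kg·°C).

T_f ≈ 33.8 °C

Setting the total heat transfer to zero:
0.36×2000×(T − 88.6) + 1.13×2150×(T − 17.6) = 0
720(T − 88.6) + 2429.5(T − 17.6) = 0
3149.5 T = 106551
T = 106551 / 3149.5 = 33.8 °C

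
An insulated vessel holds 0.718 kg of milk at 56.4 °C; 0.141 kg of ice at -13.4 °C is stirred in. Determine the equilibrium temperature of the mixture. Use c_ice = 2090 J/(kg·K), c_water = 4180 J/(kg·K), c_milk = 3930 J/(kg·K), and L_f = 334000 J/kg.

Conservation of energy gives ΣQ = 0:
warm ice to 0 °C: 0.141·2090·(0 − (-13.4)) = 3948.8
  fusion: m_ice L_f = 0.141·334000 = 47094
  meltwater 0→T: 0.141·4180·T = 589.38 T
  milk cools: 0.718·3930·(T − 56.4) = 2821.7(T − 56.4)
3411.1 T = 159146 − 51043 = 108103
T ≈ 31.69 °C — above 0 °C, consistent with complete melting.

T_f ≈ 31.7 °C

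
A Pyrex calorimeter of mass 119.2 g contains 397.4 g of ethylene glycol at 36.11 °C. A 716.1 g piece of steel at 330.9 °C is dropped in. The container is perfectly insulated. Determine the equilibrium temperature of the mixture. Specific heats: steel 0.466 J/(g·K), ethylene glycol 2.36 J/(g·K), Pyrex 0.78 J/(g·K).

T_f ≈ 108.2 °C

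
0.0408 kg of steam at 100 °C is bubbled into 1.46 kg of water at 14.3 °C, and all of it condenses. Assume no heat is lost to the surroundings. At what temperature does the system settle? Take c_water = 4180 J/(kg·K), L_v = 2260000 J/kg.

Heat gained plus heat lost sum to zero:
condense steam: −0.0408×2260000 = −92208
  condensed water 100 °C→T: 170.54(T − 100)
  original water: 6102.8(T − 14.3)
6273.3 T = 92208 + 17054 + 87270 = 196532
T ≈ 31.33 °C — below 100 °C, confirming all the steam condensed.

T_f ≈ 31.3 °C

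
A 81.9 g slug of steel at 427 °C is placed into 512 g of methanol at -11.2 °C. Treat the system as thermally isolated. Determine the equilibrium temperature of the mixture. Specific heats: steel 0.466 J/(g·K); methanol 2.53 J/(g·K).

Heat gained plus heat lost sum to zero:
81.9×0.466×(T − 427) + 512×2.53×(T − (-11.2)) = 0
1333.5 T = 1788.6
T ≈ 1.34 °C

T_f ≈ 1.3 °C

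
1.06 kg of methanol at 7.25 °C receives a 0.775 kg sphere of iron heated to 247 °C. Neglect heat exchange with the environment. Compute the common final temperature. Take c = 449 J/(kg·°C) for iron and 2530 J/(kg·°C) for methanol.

T_f ≈ 34.8 °C

T_f is the heat-capacity-weighted average of the initial temperatures:
T_f = (347.98*247 + 2681.8*7.25) / (347.98 + 2681.8)
    = 105393 / 3029.8 ≈ 34.79 °C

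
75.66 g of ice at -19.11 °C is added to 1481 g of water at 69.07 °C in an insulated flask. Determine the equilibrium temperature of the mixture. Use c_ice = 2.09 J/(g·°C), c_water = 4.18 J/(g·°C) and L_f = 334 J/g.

T_f ≈ 61.4 °C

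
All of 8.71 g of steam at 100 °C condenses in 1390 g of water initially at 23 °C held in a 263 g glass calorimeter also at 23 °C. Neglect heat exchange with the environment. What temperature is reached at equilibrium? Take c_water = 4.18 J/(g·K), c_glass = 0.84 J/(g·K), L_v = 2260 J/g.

T_f ≈ 26.7 °C

Net heat exchanged in the isolated system is zero:
latent heat released on condensation: 8.71·2260 = 19685
  condensate cools 100→T: 8.71·4.18·(T − 100) = 36.41(T − 100)
  original water: 5810.2(T − 23)
  glass cup: 263·0.84·(T − 23) = 220.92(T − 23)
6067.5 T = 19685 + 3640.8 + 138716 = 162041
T ≈ 26.71 °C, under the boiling point, so the assumption holds.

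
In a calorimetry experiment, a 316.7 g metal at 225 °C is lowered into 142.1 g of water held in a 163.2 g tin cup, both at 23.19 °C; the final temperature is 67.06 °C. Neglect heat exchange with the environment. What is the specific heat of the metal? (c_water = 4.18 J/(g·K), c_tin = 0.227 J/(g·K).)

c ≈ 0.553 J/(g·K)

Let T be the final temperature. ΣQ_i = 0:
316.7·c·(67.06 − 225) + 142.1·4.18·(67.06 − 23.19) + 163.2·0.227·(67.06 − 23.19) = 0
-50020 c = -27683
c = -27683/-50020 ≈ 0.5534 J/(g·K)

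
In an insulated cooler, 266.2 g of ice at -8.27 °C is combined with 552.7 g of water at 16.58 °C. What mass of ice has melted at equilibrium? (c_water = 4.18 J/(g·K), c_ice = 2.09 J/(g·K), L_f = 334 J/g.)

Heat available from the water dropping to 0 °C: 552.7×4.18×16.58 = 38305 J.
Warming the ice to 0 °C takes 266.2×2.09×8.27 = 4601.1 J, leaving 33703 J for melting.
Fully melting the ice requires m_ice L_f = 266.2×334 = 88911 J.
Since 33703 < 88911 J, not all the ice melts; equilibrium is at 0 °C.
m_melted×334 = 33703  ⇒  m_melted ≈ 100.9 g.

m_melted ≈ 101 g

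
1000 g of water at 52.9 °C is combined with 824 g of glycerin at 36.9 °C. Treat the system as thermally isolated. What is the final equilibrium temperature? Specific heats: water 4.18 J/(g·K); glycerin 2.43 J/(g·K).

Energy conservation, ΣQ = 0:
1000×4.18×(T − 52.9) + 824×2.43×(T − 36.9) = 0
(4180 + 2002.3) T = 4180×52.9 + 2002.3×36.9
T ≈ 47.72 °C

T_f ≈ 47.7 °C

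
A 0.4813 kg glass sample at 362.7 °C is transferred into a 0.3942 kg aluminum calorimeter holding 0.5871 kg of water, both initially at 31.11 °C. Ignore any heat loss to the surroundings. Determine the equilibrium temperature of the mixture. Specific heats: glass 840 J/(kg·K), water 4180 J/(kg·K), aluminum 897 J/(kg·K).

T_f ≈ 72.8 °C

Energy conservation, ΣQ = 0:
0.4813*840*(T − 362.7) + 0.5871*4180*(T − 31.11) + 0.3942*897*(T − 31.11) = 0
404.29(T − 362.7) + 2454.1(T − 31.11) + 353.6(T − 31.11) = 0
(404.29 + 2454.1 + 353.6) T = 404.29*362.7 + 2454.1*31.11 + 353.6*31.11
T = 233983/3212 ≈ 72.85 °C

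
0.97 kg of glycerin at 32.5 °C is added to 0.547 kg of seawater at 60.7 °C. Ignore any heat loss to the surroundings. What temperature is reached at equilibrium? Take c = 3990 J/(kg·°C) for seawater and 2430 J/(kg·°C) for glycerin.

T_f ≈ 46.1 °C

With ΣQ=0 the equilibrium temperature is the m·c-weighted mean:
T_f = (2182.5·60.7 + 2357.1·32.5) / (2182.5 + 2357.1)
    = 209085 / 4539.6 ≈ 46.06 °C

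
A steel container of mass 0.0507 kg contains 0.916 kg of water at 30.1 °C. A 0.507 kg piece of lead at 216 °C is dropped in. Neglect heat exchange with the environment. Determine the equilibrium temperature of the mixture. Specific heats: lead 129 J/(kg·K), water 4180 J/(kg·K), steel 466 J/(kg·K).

Conservation of energy gives ΣQ = 0:
0.507*129*(T − 216) + 0.916*4180*(T − 30.1) + 0.0507*466*(T − 30.1) = 0
65.4(T − 216) + 3828.9(T − 30.1) + 23.63(T − 30.1) = 0
3917.9 T = 130087
T = 130087/3917.9 ≈ 33.20 °C

T_f ≈ 33.2 °C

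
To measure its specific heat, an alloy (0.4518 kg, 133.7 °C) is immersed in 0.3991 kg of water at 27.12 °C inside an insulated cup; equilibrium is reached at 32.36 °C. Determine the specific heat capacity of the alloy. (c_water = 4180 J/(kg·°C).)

Taking heat into each body as positive, Σ m c ΔT = 0:
0.4518·c·(32.36 − 133.7) + 0.3991·4180·(32.36 − 27.12) = 0
-45.79 c = -8741.6
c = -8741.6/-45.79 ≈ 190.9 J/(kg·°C)

c ≈ 191 J/(kg·°C)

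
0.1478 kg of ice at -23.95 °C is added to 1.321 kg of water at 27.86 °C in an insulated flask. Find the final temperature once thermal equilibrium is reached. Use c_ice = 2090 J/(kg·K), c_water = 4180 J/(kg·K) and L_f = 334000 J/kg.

T_f ≈ 15.8 °C

Net heat exchanged in the isolated system is zero:
ice -23.95→0 °C: 0.1478·2090·23.95 = 7398.2
  fusion: m_ice L_f = 0.1478·334000 = 49365
  warm the meltwater: 617.8 T
  water cools: 1.321·4180·(T − 27.86) = 5521.8(T − 27.86)
6139.6 T = 153837 − 56763 = 97073
T ≈ 15.81 °C (positive, so assuming full melt was valid).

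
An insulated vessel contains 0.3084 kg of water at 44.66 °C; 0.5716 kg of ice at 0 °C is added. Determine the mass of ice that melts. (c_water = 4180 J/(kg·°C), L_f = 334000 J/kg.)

m_melted ≈ 0.172 kg

Water can give up m c ΔT = 0.3084·4180·44.66 = 57572 J before reaching 0 °C.
To melt every bit of ice: 0.5716·334000 = 190914 J.
57572 J < 190914 J, so only part of the ice melts and the system sits at 0 °C.
m_melted·334000 = 57572  ⇒  m_melted ≈ 0.1724 kg.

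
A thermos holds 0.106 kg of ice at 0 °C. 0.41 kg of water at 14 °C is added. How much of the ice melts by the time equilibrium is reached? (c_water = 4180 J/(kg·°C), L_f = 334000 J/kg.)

m_melted ≈ 0.0718 kg

Cooling the water to 0 °C releases 0.41·4180·14 = 23993 J.
Melting all 0.106 kg of ice would need 0.106·334000 = 35404 J.
That's not enough to melt it all — equilibrium is at 0 °C with ice remaining.
m_melted·334000 = 23993  ⇒  m_melted ≈ 0.07184 kg.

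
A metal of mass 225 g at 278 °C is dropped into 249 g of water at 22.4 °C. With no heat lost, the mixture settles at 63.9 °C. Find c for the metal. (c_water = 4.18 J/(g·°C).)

c ≈ 0.897 J/(g·°C)

m_s c (T_s − T_f) = m_water c_water (T_f − T_0):
225·c·(278 − 63.9) = 249·4.18·(63.9 − 22.4)
48172 c = 43194  ⇒  c ≈ 0.8967 J/(g·°C)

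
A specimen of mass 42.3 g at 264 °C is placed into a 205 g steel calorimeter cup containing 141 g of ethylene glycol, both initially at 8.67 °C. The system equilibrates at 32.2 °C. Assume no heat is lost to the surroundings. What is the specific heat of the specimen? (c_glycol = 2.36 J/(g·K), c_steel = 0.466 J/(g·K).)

c ≈ 1.03 J/(g·K)

Net heat exchanged in the isolated system is zero:
42.3×c×(32.2 − 264) + 141×2.36×(32.2 − 8.67) + 205×0.466×(32.2 − 8.67) = 0
-9805.1 c = -10078
c = -10078/-9805.1 ≈ 1.028 J/(g·K)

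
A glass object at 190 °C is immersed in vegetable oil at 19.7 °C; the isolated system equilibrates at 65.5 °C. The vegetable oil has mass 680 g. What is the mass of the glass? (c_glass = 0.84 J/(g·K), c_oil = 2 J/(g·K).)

Net heat exchanged in the isolated system is zero:
m×0.84×(65.5 − 190) + 680×2×(65.5 − 19.7) = 0
-104.58 m = -62288
m = -62288/-104.58 ≈ 595.6 g

m ≈ 596 g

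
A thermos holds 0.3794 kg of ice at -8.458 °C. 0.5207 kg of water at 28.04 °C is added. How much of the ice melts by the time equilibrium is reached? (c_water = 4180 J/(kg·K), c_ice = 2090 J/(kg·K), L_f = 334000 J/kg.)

Cooling the water to 0 °C releases 0.5207×4180×28.04 = 61030 J.
Of that, 0.3794×2090×8.458 = 6706.7 J goes to bring the ice to 0 °C, leaving 54323 J.
To melt every bit of ice: 0.3794×334000 = 126720 J.
54323 J < 126720 J, so only part of the ice melts and the system sits at 0 °C.
Mass melted = 54323/334000 ≈ 0.1626 kg.

m_melted ≈ 0.163 kg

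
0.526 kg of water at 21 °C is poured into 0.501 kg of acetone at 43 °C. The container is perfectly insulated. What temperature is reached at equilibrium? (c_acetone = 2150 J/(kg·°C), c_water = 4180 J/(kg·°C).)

T_f ≈ 28.2 °C

Let T be the final temperature. ΣQ_i = 0:
0.501*2150*(T − 43) + 0.526*4180*(T − 21) = 0
1077.2(T − 43) + 2198.7(T − 21) = 0
3275.8 T = 92490
T = 92490 / 3275.8 = 28.2 °C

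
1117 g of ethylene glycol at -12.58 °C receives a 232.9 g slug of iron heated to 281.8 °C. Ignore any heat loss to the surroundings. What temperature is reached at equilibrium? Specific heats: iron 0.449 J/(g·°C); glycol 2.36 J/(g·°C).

T_f ≈ -1.3 °C

Conservation of energy gives ΣQ = 0:
232.9·0.449·(T − 281.8) + 1117·2.36·(T − (-12.58)) = 0
104.57(T − 281.8) + 2636.1(T − (-12.58)) = 0
2740.7 T = -3694
T ≈ -1.35 °C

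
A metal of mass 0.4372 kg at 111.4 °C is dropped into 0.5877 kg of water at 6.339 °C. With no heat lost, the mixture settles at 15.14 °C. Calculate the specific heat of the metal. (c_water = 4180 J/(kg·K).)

Heat gained plus heat lost sum to zero:
0.4372·c·(15.14 − 111.4) + 0.5877·4180·(15.14 − 6.339) = 0
-42.08 c = -21620
c = -21620/-42.08 ≈ 513.7 J/(kg·K)

c ≈ 514 J/(kg·K)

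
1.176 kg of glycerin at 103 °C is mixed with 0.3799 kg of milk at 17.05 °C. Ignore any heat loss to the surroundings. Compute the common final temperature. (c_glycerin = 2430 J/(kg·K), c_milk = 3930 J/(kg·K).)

With ΣQ=0 the equilibrium temperature is the m·c-weighted mean:
T_f = (2857.7·103 + 1493·17.05) / (2857.7 + 1493)
    = 319797 / 4350.7 ≈ 73.50 °C

T_f ≈ 73.5 °C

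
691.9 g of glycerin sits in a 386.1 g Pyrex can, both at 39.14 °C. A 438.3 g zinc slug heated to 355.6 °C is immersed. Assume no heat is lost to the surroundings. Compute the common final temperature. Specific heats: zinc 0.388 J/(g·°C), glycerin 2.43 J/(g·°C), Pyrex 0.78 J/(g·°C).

T_f ≈ 64.1 °C

Setting the total heat transfer to zero:
438.3×0.388×(T − 355.6) + 691.9×2.43×(T − 39.14) + 386.1×0.78×(T − 39.14) = 0
2152.5 T = 138068
T = 138068/2152.5 ≈ 64.14 °C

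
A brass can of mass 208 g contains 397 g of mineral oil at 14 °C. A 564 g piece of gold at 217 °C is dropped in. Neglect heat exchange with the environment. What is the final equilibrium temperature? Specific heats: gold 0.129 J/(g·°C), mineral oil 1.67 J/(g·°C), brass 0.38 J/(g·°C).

Heat gained plus heat lost sum to zero:
564×0.129×(T − 217) + 397×1.67×(T − 14) + 208×0.38×(T − 14) = 0
72.76(T − 217) + 662.99(T − 14) + 79.04(T − 14) = 0
814.79 T = 26176
T ≈ 32.13 °C

T_f ≈ 32.1 °C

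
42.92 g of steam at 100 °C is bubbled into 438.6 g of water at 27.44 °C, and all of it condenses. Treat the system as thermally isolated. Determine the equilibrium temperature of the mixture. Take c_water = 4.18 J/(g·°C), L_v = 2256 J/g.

T_f ≈ 82.0 °C

Net heat exchanged in the isolated system is zero:
latent heat released on condensation: 42.92·2256 = 96828; condensate cools 100→T: 42.92·4.18·(T − 100) = 179.41(T − 100); water warms: 438.6·4.18·(T − 27.44) = 1833.3(T − 27.44)
2012.8 T = 96828 + 17941 + 50307 = 165075
T ≈ 82.01 °C (< 100 °C, so full condensation is consistent).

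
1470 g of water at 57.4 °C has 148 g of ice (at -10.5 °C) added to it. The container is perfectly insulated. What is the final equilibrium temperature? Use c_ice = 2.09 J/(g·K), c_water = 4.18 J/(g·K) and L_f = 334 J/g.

T_f ≈ 44.4 °C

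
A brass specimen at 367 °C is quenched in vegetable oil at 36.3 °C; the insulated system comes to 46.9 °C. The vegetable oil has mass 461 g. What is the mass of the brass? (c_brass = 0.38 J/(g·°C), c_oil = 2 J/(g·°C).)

m ≈ 80.3 g

Heat lost by the brass = heat gained by the oil:
m·0.38·(367 − 46.9) = 461·2·(46.9 − 36.3)
121.64 m = 9773.2  ⇒  m ≈ 80.35 g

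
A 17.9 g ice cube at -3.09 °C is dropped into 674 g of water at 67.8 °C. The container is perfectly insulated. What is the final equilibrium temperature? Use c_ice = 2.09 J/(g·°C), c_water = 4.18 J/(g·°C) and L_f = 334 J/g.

T_f ≈ 63.9 °C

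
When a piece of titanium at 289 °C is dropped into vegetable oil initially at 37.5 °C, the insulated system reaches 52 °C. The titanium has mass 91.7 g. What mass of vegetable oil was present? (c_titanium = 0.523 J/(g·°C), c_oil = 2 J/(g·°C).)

m ≈ 392 g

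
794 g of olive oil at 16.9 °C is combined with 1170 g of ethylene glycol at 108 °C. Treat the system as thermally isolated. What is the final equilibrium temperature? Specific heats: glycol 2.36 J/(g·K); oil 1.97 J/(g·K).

T_f ≈ 75.1 °C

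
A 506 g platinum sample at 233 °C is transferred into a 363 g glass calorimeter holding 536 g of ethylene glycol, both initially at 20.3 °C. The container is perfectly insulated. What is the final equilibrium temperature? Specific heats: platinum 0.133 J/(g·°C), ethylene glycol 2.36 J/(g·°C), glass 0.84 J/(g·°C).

Heat gained plus heat lost sum to zero:
506×0.133×(T − 233) + 536×2.36×(T − 20.3) + 363×0.84×(T − 20.3) = 0
67.3(T − 233) + 1265(T − 20.3) + 304.92(T − 20.3) = 0
1637.2 T = 47549
T = 47549/1637.2 ≈ 29.04 °C

T_f ≈ 29.0 °C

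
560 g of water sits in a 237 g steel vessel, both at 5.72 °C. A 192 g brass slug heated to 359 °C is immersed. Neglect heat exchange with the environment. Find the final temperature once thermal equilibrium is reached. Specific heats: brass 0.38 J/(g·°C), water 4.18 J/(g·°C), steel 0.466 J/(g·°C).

T_f ≈ 15.9 °C

Setting the total heat transfer to zero:
192·0.38·(T − 359) + 560·4.18·(T − 5.72) + 237·0.466·(T − 5.72) = 0
72.96(T − 359) + 2340.8(T − 5.72) + 110.44(T − 5.72) = 0
(72.96 + 2340.8 + 110.44) T = 72.96·359 + 2340.8·5.72 + 110.44·5.72
T = 40214 / 2524.2 = 15.9 °C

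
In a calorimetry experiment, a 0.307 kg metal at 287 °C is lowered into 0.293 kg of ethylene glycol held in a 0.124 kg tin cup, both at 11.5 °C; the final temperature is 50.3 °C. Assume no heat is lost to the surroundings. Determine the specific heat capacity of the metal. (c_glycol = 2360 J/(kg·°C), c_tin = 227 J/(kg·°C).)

c ≈ 384 J/(kg·°C)

Net heat exchanged in the isolated system is zero:
0.307×c×(50.3 − 287) + 0.293×2360×(50.3 − 11.5) + 0.124×227×(50.3 − 11.5) = 0
-72.67 c = -27922
c = -27922/-72.67 ≈ 384.2 J/(kg·°C)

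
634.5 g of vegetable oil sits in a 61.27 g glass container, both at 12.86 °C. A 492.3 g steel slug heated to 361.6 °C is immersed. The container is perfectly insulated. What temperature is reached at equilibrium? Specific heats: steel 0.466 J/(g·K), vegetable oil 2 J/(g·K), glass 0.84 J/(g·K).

With ΣQ=0 the equilibrium temperature is the m·c-weighted mean:
T_f = (229.41*361.6 + 1269*12.86 + 51.47*12.86) / (229.41 + 1269 + 51.47)
    = 99937 / 1549.9 ≈ 64.48 °C

T_f ≈ 64.5 °C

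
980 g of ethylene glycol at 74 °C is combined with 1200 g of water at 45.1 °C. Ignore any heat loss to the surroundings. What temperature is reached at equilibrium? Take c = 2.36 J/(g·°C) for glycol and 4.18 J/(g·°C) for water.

T_f ≈ 54.2 °C

Set heat shed by the hot body equal to heat absorbed by the cold body:
980*2.36*(74 − T) = 1200*4.18*(T − 45.1)
2312.8(74 − T) = 5016(T − 45.1)
7328.8 T = 397369  ⇒  T ≈ 54.22 °C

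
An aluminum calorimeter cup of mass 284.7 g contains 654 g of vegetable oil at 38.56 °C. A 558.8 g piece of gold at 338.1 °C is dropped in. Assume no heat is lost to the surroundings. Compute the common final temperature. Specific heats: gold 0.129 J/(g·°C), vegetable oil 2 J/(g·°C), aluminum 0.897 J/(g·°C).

T_f is the heat-capacity-weighted average of the initial temperatures:
T_f = (72.09×338.1 + 1308×38.56 + 255.38×38.56) / (72.09 + 1308 + 255.38)
    = 84656 / 1635.5 ≈ 51.76 °C

T_f ≈ 51.8 °C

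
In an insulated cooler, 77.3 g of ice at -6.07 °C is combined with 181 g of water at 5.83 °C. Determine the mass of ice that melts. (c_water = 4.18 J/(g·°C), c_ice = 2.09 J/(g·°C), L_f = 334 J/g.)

Cooling the water to 0 °C releases 181·4.18·5.83 = 4410.9 J.
Of that, 77.3·2.09·6.07 = 980.65 J goes to bring the ice to 0 °C, leaving 3430.2 J.
Fully melting the ice requires m_ice L_f = 77.3·334 = 25818 J.
That's not enough to melt it all — equilibrium is at 0 °C with ice remaining.
m_melted·334 = 3430.2  ⇒  m_melted ≈ 10.27 g.

m_melted ≈ 10.3 g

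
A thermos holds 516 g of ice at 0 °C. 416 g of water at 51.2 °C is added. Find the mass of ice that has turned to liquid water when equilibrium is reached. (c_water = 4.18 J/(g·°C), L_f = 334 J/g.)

Heat available from the water dropping to 0 °C: 416·4.18·51.2 = 89031 J.
To melt every bit of ice: 516·334 = 172344 J.
That's not enough to melt it all — equilibrium is at 0 °C with ice remaining.
Mass melted = 89031/334 ≈ 266.6 g.

m_melted ≈ 267 g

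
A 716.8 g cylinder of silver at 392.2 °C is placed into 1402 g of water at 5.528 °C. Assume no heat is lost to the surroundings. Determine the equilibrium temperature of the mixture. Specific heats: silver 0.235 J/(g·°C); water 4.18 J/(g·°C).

|Q_silver| = |Q_water|:
716.8·0.235·(392.2 − T) = 1402·4.18·(T − 5.528)
168.45(392.2 − T) = 5860.4(T − 5.528)
6028.8 T = 98461  ⇒  T ≈ 16.33 °C

T_f ≈ 16.3 °C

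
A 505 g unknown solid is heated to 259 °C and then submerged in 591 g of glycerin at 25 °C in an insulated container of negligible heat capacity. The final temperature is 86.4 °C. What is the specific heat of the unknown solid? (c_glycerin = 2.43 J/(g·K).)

c ≈ 1.01 J/(g·K)

m_s c (T_s − T_f) = m_glycerin c_glycerin (T_f − T_0):
505×c×(259 − 86.4) = 591×2.43×(86.4 − 25)
87163 c = 88178  ⇒  c ≈ 1.012 J/(g·K)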